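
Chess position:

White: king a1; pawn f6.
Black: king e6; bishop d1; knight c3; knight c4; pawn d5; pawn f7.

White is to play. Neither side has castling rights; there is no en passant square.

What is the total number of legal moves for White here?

White to move; king on a1.
In check: no.
Legal moves: none.
Count: 0.

0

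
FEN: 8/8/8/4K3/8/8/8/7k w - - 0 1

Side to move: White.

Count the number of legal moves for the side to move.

White to move; king on e5.
In check: no.
Legal moves: Kf6, Ke6, Kd6, Kf5, Kd5, Kf4, Ke4, Kd4.
Count: 8.

8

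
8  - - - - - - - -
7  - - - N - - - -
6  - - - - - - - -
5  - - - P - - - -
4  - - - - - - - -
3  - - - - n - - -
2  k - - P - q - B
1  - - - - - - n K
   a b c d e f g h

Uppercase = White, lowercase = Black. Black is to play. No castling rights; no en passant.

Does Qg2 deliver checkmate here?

yes

After Qg2: white king on h1; in check: yes, from the black queen on g2.
King squares — g1: attacked by Qg2; g2: attacked by Ne3; h2: own bishop.
White has no legal moves → checkmate.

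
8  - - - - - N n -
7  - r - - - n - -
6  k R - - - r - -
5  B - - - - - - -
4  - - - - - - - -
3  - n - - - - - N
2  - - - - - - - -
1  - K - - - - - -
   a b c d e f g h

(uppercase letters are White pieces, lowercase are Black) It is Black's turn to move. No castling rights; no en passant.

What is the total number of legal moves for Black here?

Black to move; king on a6.
In check: yes, from the white rook on b6.
Legal moves: Ka7, Kxa5, Rbxb6, Rfxb6.
Count: 4.

4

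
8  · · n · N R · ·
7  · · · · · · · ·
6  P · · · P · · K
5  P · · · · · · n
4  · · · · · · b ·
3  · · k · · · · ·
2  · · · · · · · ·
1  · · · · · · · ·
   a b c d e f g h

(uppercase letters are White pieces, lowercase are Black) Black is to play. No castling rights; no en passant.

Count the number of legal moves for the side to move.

Black to move; king on c3.
In check: no.
Legal moves: Ne7, Na7, Nd6, Nb6, Ng7, Nf6, Nf4, Ng3, Bxe6, Bf5, Bh3, Bf3, Be2, Bd1, Kd4, Kc4, Kb4, Kd3, Kb3, Kd2, Kc2, Kb2.
Count: 22.

22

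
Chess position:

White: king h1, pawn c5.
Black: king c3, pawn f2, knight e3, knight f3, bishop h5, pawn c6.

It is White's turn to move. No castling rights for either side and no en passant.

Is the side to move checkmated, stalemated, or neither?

White to move; white king on h1.
In check: no.
King squares — g1: attacked by Pf2; g2: attacked by Ne3; h2: attacked by Nf3.
Legal moves for White: none.
Not in check and no legal moves → stalemate.

stalemate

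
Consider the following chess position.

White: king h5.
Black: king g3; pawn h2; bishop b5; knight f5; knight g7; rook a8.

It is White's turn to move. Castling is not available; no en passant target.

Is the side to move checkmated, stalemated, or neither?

neither

White to move; white king on h5.
In check: yes, from the black knight on g7.
King squares — g4: attacked by Kg3; h4: attacked by Kg3; g5: available; g6: available; h6: attacked by Nf5.
Legal moves for White: Kg6, Kg5.
White is in check but has 2 legal moves → neither.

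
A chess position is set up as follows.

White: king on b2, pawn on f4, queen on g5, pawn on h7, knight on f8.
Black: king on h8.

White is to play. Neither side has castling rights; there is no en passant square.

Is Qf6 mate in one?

After Qf6: black king on h8; in check: yes, from the white queen on f6.
King squares — g7: attacked by Qf6; h7: attacked by Nf8; g8: attacked by Ph7.
Black has no legal moves → checkmate.

yes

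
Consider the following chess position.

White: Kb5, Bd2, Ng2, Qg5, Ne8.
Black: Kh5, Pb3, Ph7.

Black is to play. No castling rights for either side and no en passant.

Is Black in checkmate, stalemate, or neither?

Black to move; black king on h5.
In check: yes, from the white queen on g5.
King squares — g4: attacked by Qg5; h4: attacked by Ng2; g5: attacked by Bd2; g6: attacked by Qg5; h6: attacked by Qg5.
Legal moves for Black: none.
In check with no legal moves → checkmate.

checkmate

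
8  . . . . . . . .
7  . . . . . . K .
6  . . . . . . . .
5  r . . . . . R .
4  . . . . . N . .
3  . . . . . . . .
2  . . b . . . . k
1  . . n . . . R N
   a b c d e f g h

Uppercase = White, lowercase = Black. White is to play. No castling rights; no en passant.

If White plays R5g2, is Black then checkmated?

After R5g2: black king on h2; in check: yes, from the white rook on g2.
King squares — g1: attacked by Rg2; h1: attacked by Rg1; g2: attacked by Rg1; g3: attacked by Nh1; h3: attacked by Nf4.
Black has no legal moves → checkmate.

yes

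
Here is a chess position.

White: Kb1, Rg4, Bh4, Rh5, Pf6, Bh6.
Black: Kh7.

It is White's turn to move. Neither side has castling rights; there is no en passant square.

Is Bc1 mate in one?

yes

After Bc1: black king on h7; in check: yes, from the white rook on h5.
King squares — g6: attacked by Rg4; h6: attacked by Bc1; g7: attacked by Rg4; g8: attacked by Rg4; h8: attacked by Rh5.
Black has no legal moves → checkmate.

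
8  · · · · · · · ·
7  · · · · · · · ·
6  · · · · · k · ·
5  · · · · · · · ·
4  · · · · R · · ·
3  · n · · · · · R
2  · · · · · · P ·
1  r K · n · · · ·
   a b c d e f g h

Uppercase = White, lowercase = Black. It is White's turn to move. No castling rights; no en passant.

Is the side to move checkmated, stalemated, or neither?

neither

White to move; white king on b1.
In check: yes, from the black rook on a1.
King squares — a1: attacked by Nb3; c1: attacked by Ra1; a2: attacked by Ra1; b2: attacked by Nd1; c2: available.
Legal moves for White: Kc2.
White is in check but has 1 legal move → neither.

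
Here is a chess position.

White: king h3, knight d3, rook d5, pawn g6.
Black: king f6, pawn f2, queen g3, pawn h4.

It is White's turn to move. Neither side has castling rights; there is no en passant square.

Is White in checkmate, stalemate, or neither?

checkmate

White to move; white king on h3.
In check: yes, from the black queen on g3.
King squares — g2: attacked by Qg3; h2: attacked by Qg3; g3: attacked by Ph4; g4: attacked by Qg3; h4: attacked by Qg3.
Legal moves for White: none.
In check with no legal moves → checkmate.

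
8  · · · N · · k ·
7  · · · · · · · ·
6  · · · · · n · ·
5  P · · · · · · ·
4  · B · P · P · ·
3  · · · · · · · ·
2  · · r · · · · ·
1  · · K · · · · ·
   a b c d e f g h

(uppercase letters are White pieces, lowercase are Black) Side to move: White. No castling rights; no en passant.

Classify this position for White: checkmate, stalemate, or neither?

White to move; white king on c1.
In check: yes, from the black rook on c2.
Legal moves for White: Kxc2, Kd1, Kb1.
White is in check but has 3 legal moves → neither.

neither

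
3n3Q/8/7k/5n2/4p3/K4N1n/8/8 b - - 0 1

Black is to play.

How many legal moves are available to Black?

Black to move; king on h6.
In check: yes, from the white queen on h8.
Legal moves: Kg6.
Count: 1.

1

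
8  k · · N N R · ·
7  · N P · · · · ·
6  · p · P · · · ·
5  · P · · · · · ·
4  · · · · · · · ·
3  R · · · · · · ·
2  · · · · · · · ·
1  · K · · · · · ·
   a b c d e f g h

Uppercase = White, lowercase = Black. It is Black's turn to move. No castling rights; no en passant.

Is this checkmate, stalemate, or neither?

Black to move; black king on a8.
In check: yes, from the white rook on a3.
King squares — a7: attacked by Ra3; b7: attacked by Nd8; b8: attacked by Pc7.
Legal moves for Black: none.
In check with no legal moves → checkmate.

checkmate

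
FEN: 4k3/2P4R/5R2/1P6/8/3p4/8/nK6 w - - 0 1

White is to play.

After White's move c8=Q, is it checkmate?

After c8=Q: black king on e8; in check: yes, from the white queen on c8.
King squares — d7: attacked by Rh7; e7: attacked by Rh7; f7: attacked by Rf6; d8: attacked by Qc8; f8: attacked by Rf6.
Black has no legal moves → checkmate.

yes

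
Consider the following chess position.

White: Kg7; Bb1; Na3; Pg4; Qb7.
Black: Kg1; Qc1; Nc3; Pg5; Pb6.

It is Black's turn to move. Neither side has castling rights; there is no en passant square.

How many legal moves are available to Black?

Black to move; king on g1.
In check: no.
Legal moves: Nd5, Nb5, Ne4, Na4, Ne2, Na2, Nd1, Nxb1, Kh2, Kf2, Kf1, Qf4, Qe3, Qxa3, Qd2, Qc2, Qb2, Qf1, Qe1, Qd1, Qxb1, b5.
Count: 22.

22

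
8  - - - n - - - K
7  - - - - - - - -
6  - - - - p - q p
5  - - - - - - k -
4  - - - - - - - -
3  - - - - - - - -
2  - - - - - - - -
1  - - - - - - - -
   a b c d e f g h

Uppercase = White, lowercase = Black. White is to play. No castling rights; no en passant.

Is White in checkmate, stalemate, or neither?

stalemate

White to move; white king on h8.
In check: no.
King squares — g7: attacked by Qg6; h7: attacked by Qg6; g8: attacked by Qg6.
Legal moves for White: none.
Not in check and no legal moves → stalemate.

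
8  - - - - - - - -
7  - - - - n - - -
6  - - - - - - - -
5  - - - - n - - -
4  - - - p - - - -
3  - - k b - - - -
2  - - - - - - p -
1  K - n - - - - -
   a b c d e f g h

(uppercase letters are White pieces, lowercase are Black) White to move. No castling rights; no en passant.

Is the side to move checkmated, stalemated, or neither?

White to move; white king on a1.
In check: no.
King squares — b1: attacked by Bd3; a2: attacked by Nc1; b2: attacked by Kc3.
Legal moves for White: none.
Not in check and no legal moves → stalemate.

stalemate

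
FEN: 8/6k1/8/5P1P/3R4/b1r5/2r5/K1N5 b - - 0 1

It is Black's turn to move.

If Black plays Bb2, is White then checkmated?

After Bb2: white king on a1; in check: yes, from the black bishop on b2.
White has 2 legal replies: Ka2, Kb1.
In check but a legal move exists → not checkmate.

no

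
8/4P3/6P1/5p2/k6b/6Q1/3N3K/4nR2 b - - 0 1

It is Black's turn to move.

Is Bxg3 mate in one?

After Bxg3: white king on h2; in check: yes, from the black bishop on g3.
White has 4 legal replies: Kh3, Kxg3, Kh1, Kg1.
In check but a legal move exists → not checkmate.

no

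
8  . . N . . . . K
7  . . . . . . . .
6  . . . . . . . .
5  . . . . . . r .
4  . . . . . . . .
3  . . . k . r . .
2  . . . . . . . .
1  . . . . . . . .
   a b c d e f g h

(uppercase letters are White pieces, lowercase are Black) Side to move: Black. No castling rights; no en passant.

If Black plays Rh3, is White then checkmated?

After Rh3: white king on h8; in check: yes, from the black rook on h3.
King squares — g7: attacked by Rg5; h7: attacked by Rh3; g8: attacked by Rg5.
White has no legal moves → checkmate.

yes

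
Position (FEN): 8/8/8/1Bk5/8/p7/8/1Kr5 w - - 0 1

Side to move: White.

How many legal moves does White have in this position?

White to move; king on b1.
In check: yes, from the black rook on c1.
Legal moves: Ka2, Kxc1.
Count: 2.

2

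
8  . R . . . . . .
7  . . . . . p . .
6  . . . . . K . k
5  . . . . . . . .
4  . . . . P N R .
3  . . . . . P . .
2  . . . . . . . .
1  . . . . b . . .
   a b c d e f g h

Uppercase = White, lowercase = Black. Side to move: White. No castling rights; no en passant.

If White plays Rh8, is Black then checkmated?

yes

After Rh8: black king on h6; in check: yes, from the white rook on h8.
King squares — g5: attacked by Rg4; h5: attacked by Nf4; g6: attacked by Nf4; g7: attacked by Rg4; h7: attacked by Rh8.
Black has no legal moves → checkmate.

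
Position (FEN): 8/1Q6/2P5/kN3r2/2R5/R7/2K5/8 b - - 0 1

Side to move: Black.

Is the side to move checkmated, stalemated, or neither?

Black to move; black king on a5.
In check: yes, from the white rook on a3.
King squares — a4: attacked by Ra3; b4: attacked by Rc4; b5: attacked by Qb7; a6: attacked by Ra3; b6: attacked by Qb7.
Legal moves for Black: none.
In check with no legal moves → checkmate.

checkmate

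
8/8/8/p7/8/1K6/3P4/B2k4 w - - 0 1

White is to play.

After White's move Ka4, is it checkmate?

After Ka4: black king on d1; in check: no.
Black is not in check, so this cannot be checkmate.

no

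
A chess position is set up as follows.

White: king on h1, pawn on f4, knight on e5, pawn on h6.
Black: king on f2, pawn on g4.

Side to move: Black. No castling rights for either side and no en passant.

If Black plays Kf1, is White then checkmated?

no

After Kf1: white king on h1; in check: no.
White is not in check, so this cannot be checkmate.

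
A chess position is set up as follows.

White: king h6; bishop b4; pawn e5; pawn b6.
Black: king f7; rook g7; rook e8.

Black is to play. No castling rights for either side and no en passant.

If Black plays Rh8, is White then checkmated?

After Rh8: white king on h6; in check: yes, from the black rook on h8.
King squares — g5: attacked by Rg7; h5: attacked by Rh8; g6: attacked by Kf7; g7: attacked by Kf7; h7: attacked by Rg7.
White has no legal moves → checkmate.

yes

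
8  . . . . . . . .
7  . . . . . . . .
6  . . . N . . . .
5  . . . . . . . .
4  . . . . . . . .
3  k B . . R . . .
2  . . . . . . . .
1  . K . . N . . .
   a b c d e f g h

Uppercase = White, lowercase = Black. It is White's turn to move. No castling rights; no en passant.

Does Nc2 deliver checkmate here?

yes

After Nc2: black king on a3; in check: yes, from the white knight on c2.
King squares — a2: attacked by Kb1; b2: attacked by Kb1; b3: attacked by Re3; a4: attacked by Bb3; b4: attacked by Nc2.
Black has no legal moves → checkmate.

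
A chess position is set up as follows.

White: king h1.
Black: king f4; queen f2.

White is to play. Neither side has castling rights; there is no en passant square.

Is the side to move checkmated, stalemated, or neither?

stalemate

White to move; white king on h1.
In check: no.
King squares — g1: attacked by Qf2; g2: attacked by Qf2; h2: attacked by Qf2.
Legal moves for White: none.
Not in check and no legal moves → stalemate.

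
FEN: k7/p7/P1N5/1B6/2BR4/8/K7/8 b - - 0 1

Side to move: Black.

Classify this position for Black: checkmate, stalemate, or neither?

Black to move; black king on a8.
In check: no.
King squares — a7: own pawn; b7: attacked by Pa6; b8: attacked by Nc6.
Legal moves for Black: none.
Not in check and no legal moves → stalemate.

stalemate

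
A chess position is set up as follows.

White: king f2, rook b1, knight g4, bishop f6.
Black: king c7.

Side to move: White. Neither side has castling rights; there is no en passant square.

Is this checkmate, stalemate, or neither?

White to move; white king on f2.
In check: no.
Legal moves for White include: Bh8, Bd8+, Bg7, Be7, Bg5, Be5+, Bh4, Bd4, Bc3, Bb2, Ba1, Nh6, Ne5, Ne3, Nh2, Kg3, Kf3, Ke3, ... (list truncated; more exist).
White has legal moves and is not in check → neither.

neither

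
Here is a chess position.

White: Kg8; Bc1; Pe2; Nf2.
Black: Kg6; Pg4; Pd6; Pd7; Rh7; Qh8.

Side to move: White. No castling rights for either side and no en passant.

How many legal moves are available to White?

White to move; king on g8.
In check: yes, from the black queen on h8.
Legal moves: none.
Count: 0.

0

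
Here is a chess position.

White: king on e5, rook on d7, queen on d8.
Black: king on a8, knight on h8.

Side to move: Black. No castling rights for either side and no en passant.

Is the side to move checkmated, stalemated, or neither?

Black to move; black king on a8.
In check: yes, from the white queen on d8.
King squares — a7: attacked by Rd7; b7: attacked by Rd7; b8: attacked by Qd8.
Legal moves for Black: none.
In check with no legal moves → checkmate.

checkmate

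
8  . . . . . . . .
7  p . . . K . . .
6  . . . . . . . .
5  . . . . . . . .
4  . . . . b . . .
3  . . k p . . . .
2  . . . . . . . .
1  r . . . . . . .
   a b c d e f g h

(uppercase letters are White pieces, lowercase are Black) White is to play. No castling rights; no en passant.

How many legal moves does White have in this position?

8

White to move; king on e7.
In check: no.
Legal moves: Kf8, Ke8, Kd8, Kf7, Kd7, Kf6, Ke6, Kd6.
Count: 8.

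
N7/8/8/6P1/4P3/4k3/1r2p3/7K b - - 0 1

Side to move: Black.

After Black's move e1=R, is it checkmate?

After e1=R: white king on h1; in check: yes, from the black rook on e1.
King squares — g1: attacked by Re1; g2: attacked by Rb2; h2: attacked by Rb2.
White has no legal moves → checkmate.

yes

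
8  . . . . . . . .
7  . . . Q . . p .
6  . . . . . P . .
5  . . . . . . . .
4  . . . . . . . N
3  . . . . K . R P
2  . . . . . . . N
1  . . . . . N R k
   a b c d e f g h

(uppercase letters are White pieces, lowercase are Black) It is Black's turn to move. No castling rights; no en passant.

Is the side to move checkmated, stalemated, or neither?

checkmate

Black to move; black king on h1.
In check: yes, from the white rook on g1.
King squares — g1: attacked by Rg3; g2: attacked by Rg1; h2: attacked by Nf1.
Legal moves for Black: none.
In check with no legal moves → checkmate.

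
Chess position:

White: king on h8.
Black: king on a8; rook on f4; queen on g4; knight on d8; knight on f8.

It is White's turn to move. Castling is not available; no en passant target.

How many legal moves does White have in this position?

White to move; king on h8.
In check: no.
Legal moves: none.
Count: 0.

0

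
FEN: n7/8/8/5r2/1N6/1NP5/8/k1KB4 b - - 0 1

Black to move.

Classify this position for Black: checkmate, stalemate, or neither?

checkmate

Black to move; black king on a1.
In check: yes, from the white knight on b3.
King squares — b1: attacked by Kc1; a2: attacked by Nb4; b2: attacked by Kc1.
Legal moves for Black: none.
In check with no legal moves → checkmate.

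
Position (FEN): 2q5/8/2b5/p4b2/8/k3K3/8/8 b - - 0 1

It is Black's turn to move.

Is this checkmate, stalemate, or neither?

neither

Black to move; black king on a3.
In check: no.
Legal moves for Black include: Qh8, Qg8, Qf8, Qe8+, Qd8, Qb8, Qa8, Qd7, Qc7, Qb7, Qe6+, Qa6, Be8, Ba8, Bcd7, Bb7, Bd5, Bb5, ... (list truncated; more exist).
Black has legal moves and is not in check → neither.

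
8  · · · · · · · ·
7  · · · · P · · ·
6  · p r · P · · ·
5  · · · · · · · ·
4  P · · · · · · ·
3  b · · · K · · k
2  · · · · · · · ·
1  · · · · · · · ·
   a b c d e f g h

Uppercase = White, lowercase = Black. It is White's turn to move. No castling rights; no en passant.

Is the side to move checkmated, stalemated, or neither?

neither

White to move; white king on e3.
In check: no.
Legal moves for White: Kf4, Ke4, Kd4, Kf3, Kd3, Kf2, Ke2, Kd2, e8=Q, e8=R, e8=B, e8=N, a5.
White has 13 legal moves and is not in check → neither.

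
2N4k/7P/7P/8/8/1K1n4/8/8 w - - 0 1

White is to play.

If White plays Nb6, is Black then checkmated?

no

After Nb6: black king on h8; in check: no.
Black is not in check, so this cannot be checkmate.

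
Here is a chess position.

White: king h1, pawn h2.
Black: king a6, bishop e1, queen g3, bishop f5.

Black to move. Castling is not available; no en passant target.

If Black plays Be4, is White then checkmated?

After Be4: white king on h1; in check: yes, from the black bishop on e4.
King squares — g1: attacked by Qg3; g2: attacked by Qg3; h2: own pawn.
White has no legal moves → checkmate.

yes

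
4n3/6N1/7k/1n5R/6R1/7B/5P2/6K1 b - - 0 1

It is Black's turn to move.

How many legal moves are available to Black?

0

Black to move; king on h6.
In check: yes, from the white rook on h5.
Legal moves: none.
Count: 0.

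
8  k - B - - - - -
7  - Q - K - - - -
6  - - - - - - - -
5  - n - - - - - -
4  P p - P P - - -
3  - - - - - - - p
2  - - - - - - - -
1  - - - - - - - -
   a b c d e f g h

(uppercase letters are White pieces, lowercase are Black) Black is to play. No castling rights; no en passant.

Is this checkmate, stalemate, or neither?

checkmate

Black to move; black king on a8.
In check: yes, from the white queen on b7.
King squares — a7: attacked by Qb7; b7: attacked by Bc8; b8: attacked by Qb7.
Legal moves for Black: none.
In check with no legal moves → checkmate.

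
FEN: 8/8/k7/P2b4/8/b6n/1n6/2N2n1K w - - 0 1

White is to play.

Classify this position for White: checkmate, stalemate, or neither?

checkmate

White to move; white king on h1.
In check: yes, from the black bishop on d5.
King squares — g1: attacked by Nh3; g2: attacked by Bd5; h2: attacked by Nf1.
Legal moves for White: none.
In check with no legal moves → checkmate.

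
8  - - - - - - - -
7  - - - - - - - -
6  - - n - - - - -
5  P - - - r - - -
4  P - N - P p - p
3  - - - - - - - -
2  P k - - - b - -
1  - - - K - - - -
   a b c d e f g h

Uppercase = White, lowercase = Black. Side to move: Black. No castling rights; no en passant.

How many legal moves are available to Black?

4

Black to move; king on b2.
In check: yes, from the white knight on c4.
Legal moves: Kc3, Kxa2, Kb1, Ka1.
Count: 4.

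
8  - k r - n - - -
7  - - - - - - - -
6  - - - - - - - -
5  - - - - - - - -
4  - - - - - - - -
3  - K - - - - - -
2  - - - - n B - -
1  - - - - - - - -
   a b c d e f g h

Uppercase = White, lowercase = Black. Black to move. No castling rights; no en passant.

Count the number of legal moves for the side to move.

21

Black to move; king on b8.
In check: no.
Legal moves: Ng7, Nc7, Nf6, Nd6, Rd8, Rc7, Rc6, Rc5, Rc4, Rc3+, Rc2, Rc1, Ka8, Kc7, Kb7, Nf4, Nd4+, Ng3, Nc3, Ng1, Nc1+.
Count: 21.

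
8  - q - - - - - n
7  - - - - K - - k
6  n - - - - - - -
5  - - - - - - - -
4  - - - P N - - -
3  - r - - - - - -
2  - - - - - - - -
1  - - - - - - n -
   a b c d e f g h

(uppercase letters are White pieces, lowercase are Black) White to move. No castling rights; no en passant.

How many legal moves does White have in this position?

White to move; king on e7.
In check: no.
Legal moves: Kd7, Kf6, Ke6, Nf6+, Nd6, Ng5+, Nc5, Ng3, Nc3, Nf2, Nd2, d5.
Count: 12.

12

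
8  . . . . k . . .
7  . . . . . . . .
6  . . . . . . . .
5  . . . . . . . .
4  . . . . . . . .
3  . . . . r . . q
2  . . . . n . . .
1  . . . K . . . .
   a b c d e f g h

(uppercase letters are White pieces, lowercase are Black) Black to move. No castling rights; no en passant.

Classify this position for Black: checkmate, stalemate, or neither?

neither

Black to move; black king on e8.
In check: no.
Legal moves for Black include: Kf8, Kd8, Kf7, Ke7, Kd7, Qh8, Qc8, Qh7, Qd7+, Qh6, Qe6, Qh5, Qf5, Qh4, Qg4, Qg3, Qf3, Qh2, ... (list truncated; more exist).
Black has legal moves and is not in check → neither.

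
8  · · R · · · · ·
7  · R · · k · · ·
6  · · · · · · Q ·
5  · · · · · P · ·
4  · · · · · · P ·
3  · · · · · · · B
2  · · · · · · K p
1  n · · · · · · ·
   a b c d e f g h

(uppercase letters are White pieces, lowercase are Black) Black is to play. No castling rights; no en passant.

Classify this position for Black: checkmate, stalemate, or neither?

Black to move; black king on e7.
In check: yes, from the white rook on b7.
King squares — d6: attacked by Qg6; e6: attacked by Pf5; f6: attacked by Qg6; d7: attacked by Rb7; f7: attacked by Qg6; d8: attacked by Rc8; e8: attacked by Qg6; f8: attacked by Rc8.
Legal moves for Black: none.
In check with no legal moves → checkmate.

checkmate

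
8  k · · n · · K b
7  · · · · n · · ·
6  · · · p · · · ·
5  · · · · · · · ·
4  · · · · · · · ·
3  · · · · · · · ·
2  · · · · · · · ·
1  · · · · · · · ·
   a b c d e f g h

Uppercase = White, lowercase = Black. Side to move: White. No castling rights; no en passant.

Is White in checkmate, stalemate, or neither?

White to move; white king on g8.
In check: yes, from the black knight on e7.
King squares — f7: attacked by Nd8; g7: attacked by Bh8; h7: available; f8: available; h8: available.
Legal moves for White: Kxh8, Kf8, Kh7.
White is in check but has 3 legal moves → neither.

neither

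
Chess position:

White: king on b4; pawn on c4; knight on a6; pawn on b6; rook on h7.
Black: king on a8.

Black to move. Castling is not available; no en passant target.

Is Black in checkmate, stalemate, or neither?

stalemate

Black to move; black king on a8.
In check: no.
King squares — a7: attacked by Pb6; b7: attacked by Rh7; b8: attacked by Na6.
Legal moves for Black: none.
Not in check and no legal moves → stalemate.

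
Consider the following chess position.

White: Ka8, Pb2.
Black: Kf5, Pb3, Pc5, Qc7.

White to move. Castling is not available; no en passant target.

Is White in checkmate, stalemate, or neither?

White to move; white king on a8.
In check: no.
King squares — a7: attacked by Qc7; b7: attacked by Qc7; b8: attacked by Qc7.
Legal moves for White: none.
Not in check and no legal moves → stalemate.

stalemate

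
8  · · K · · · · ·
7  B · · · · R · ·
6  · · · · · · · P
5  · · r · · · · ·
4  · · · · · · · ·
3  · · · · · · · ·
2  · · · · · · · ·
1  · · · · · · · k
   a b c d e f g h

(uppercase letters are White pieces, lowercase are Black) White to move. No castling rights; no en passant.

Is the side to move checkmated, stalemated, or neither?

White to move; white king on c8.
In check: yes, from the black rook on c5.
King squares — b7: available; c7: attacked by Rc5; d7: available; b8: available; d8: available.
Legal moves for White: Kd8, Kb8, Kd7, Kb7, Rc7, Bxc5.
White is in check but has 6 legal moves → neither.

neither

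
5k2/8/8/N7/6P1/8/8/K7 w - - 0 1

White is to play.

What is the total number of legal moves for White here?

White to move; king on a1.
In check: no.
Legal moves: Nb7, Nc6, Nc4, Nb3, Kb2, Ka2, Kb1, g5.
Count: 8.

8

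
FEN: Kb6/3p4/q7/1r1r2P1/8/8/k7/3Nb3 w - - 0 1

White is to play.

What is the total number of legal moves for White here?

White to move; king on a8.
In check: yes, from the black queen on a6.
Legal moves: none.
Count: 0.

0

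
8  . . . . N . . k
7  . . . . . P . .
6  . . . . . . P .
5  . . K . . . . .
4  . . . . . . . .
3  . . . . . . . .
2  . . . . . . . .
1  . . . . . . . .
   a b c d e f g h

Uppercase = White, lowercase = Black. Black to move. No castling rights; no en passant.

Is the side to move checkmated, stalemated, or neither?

Black to move; black king on h8.
In check: no.
King squares — g7: attacked by Ne8; h7: attacked by Pg6; g8: attacked by Pf7.
Legal moves for Black: none.
Not in check and no legal moves → stalemate.

stalemate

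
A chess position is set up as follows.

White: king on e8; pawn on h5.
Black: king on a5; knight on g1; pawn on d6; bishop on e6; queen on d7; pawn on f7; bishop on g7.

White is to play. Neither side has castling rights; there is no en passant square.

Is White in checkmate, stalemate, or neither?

checkmate

White to move; white king on e8.
In check: yes, from the black queen on d7.
King squares — d7: attacked by Be6; e7: attacked by Qd7; f7: attacked by Be6; d8: attacked by Qd7; f8: attacked by Bg7.
Legal moves for White: none.
In check with no legal moves → checkmate.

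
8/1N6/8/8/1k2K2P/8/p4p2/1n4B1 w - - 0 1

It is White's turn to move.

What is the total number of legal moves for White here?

White to move; king on e4.
In check: no.
Legal moves: Nd8, Nd6, Nc5, Na5, Kf5, Ke5, Kd5, Kf4, Kd4, Kf3, Ke3, Kd3, Bh2, Bxf2, h5.
Count: 15.

15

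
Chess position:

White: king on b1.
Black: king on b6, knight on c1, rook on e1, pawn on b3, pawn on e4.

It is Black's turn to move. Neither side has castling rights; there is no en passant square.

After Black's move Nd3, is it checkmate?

yes

After Nd3: white king on b1; in check: yes, from the black rook on e1.
King squares — a1: attacked by Re1; c1: attacked by Re1; a2: attacked by Pb3; b2: attacked by Nd3; c2: attacked by Pb3.
White has no legal moves → checkmate.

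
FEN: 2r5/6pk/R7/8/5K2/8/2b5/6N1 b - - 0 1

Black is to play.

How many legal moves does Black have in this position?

Black to move; king on h7.
In check: no.
Legal moves: Rh8, Rg8, Rf8+, Re8, Rd8, Rb8, Ra8, Rc7, Rc6, Rc5, Rc4+, Rc3, Kh8, Kg8, Bg6, Bf5, Be4, Ba4, Bd3, Bb3, Bd1, Bb1, g6, g5+.
Count: 24.

24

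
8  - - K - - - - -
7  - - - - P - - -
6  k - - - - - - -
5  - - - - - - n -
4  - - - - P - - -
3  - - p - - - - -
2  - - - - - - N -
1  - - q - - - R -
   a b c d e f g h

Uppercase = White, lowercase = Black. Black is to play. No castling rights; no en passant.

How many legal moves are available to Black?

Black to move; king on a6.
In check: no.
Legal moves: Ka7, Kb6, Kb5, Ka5, Nh7, Nf7, Ne6, Nxe4, Nh3, Nf3, Qf4, Qe3, Qa3, Qd2, Qc2, Qb2, Qxg1, Qf1, Qe1, Qd1, Qb1, Qa1, c2.
Count: 23.

23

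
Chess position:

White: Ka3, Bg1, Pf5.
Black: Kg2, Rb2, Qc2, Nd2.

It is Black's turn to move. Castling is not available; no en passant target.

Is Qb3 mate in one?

yes

After Qb3: white king on a3; in check: yes, from the black queen on b3.
King squares — a2: attacked by Rb2; b2: attacked by Qb3; b3: attacked by Rb2; a4: attacked by Qb3; b4: attacked by Qb3.
White has no legal moves → checkmate.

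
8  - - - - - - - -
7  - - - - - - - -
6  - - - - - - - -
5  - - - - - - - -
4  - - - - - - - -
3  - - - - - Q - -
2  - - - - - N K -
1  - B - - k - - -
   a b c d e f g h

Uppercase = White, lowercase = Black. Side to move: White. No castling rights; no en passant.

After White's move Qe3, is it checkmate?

yes

After Qe3: black king on e1; in check: yes, from the white queen on e3.
King squares — d1: attacked by Nf2; f1: attacked by Kg2; d2: attacked by Qe3; e2: attacked by Qe3; f2: attacked by Kg2.
Black has no legal moves → checkmate.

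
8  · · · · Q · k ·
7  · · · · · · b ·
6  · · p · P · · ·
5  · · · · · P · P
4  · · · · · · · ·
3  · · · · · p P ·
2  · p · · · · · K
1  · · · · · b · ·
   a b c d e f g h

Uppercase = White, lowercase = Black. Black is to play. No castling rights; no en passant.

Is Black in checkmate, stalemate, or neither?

neither

Black to move; black king on g8.
In check: yes, from the white queen on e8.
Legal moves for Black: Kh7, Bf8.
Black is in check but has 2 legal moves → neither.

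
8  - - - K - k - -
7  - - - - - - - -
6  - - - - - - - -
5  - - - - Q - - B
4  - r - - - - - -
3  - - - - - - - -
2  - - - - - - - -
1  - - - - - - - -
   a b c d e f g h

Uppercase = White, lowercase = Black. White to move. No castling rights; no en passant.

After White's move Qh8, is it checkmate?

After Qh8: black king on f8; in check: yes, from the white queen on h8.
King squares — e7: attacked by Kd8; f7: attacked by Bh5; g7: attacked by Qh8; e8: attacked by Bh5; g8: attacked by Qh8.
Black has no legal moves → checkmate.

yes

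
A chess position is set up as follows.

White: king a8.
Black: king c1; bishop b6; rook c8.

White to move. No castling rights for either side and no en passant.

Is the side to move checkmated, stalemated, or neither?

neither

White to move; white king on a8.
In check: yes, from the black rook on c8.
Legal moves for White: Kb7.
White is in check but has 1 legal move → neither.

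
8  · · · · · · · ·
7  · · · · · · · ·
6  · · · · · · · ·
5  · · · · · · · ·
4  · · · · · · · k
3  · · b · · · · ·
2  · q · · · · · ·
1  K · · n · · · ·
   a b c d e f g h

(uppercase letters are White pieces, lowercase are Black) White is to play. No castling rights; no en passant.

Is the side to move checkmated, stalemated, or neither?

checkmate

White to move; white king on a1.
In check: yes, from the black queen on b2.
King squares — b1: attacked by Qb2; a2: attacked by Qb2; b2: attacked by Nd1.
Legal moves for White: none.
In check with no legal moves → checkmate.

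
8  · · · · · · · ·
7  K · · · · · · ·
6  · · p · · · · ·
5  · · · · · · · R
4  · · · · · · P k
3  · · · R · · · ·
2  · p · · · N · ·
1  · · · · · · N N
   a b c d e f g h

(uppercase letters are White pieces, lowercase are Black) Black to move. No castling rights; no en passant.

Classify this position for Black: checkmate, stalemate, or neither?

Black to move; black king on h4.
In check: yes, from the white rook on h5.
King squares — g3: attacked by Nh1; h3: attacked by Ng1; g4: attacked by Nf2; g5: attacked by Rh5; h5: attacked by Pg4.
Legal moves for Black: none.
In check with no legal moves → checkmate.

checkmate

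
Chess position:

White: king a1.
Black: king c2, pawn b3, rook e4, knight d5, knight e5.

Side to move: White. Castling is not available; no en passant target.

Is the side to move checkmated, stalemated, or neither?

White to move; white king on a1.
In check: no.
King squares — b1: attacked by Kc2; a2: attacked by Pb3; b2: attacked by Kc2.
Legal moves for White: none.
Not in check and no legal moves → stalemate.

stalemate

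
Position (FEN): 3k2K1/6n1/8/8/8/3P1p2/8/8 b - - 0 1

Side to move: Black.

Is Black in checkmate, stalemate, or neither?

neither

Black to move; black king on d8.
In check: no.
Legal moves for Black: Ke8, Kc8, Ke7, Kd7, Kc7, Ne8, Ne6, Nh5, Nf5, f2.
Black has 10 legal moves and is not in check → neither.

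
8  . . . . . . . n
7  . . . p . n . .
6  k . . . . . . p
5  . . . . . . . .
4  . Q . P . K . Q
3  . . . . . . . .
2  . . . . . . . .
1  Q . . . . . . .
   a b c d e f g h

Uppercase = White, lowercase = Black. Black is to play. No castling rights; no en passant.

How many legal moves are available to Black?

Black to move; king on a6.
In check: yes, from the white queen on a1.
Legal moves: none.
Count: 0.

0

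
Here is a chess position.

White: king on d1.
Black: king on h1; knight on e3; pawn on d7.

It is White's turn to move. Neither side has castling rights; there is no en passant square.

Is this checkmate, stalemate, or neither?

neither

White to move; white king on d1.
In check: yes, from the black knight on e3.
King squares — c1: available; e1: available; c2: attacked by Ne3; d2: available; e2: available.
Legal moves for White: Ke2, Kd2, Ke1, Kc1.
White is in check but has 4 legal moves → neither.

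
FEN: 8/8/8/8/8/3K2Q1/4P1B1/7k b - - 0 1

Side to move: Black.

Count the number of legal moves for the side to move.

Black to move; king on h1.
In check: yes, from the white bishop on g2.
Legal moves: Kg1.
Count: 1.

1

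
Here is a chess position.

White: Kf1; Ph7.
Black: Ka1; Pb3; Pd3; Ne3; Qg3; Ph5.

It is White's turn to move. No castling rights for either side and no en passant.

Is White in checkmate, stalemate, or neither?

checkmate

White to move; white king on f1.
In check: yes, from the black knight on e3.
King squares — e1: attacked by Qg3; g1: attacked by Qg3; e2: attacked by Pd3; f2: attacked by Qg3; g2: attacked by Ne3.
Legal moves for White: none.
In check with no legal moves → checkmate.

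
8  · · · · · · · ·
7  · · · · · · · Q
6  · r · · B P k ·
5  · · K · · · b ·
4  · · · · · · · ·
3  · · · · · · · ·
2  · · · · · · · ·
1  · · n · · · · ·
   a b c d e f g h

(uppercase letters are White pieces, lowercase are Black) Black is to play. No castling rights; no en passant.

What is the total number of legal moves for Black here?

Black to move; king on g6.
In check: yes, from the white queen on h7.
Legal moves: Kxh7, Kxf6.
Count: 2.

2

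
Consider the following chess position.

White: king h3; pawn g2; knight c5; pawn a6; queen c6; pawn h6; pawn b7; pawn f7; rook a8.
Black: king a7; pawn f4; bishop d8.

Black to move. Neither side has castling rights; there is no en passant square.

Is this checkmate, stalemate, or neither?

checkmate

Black to move; black king on a7.
In check: yes, from the white rook on a8.
King squares — a6: attacked by Nc5; b6: attacked by Qc6; b7: attacked by Nc5; a8: attacked by Pb7; b8: attacked by Ra8.
Legal moves for Black: none.
In check with no legal moves → checkmate.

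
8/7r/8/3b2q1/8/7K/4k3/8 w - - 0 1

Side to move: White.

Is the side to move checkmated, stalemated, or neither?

checkmate

White to move; white king on h3.
In check: yes, from the black rook on h7.
King squares — g2: attacked by Bd5; h2: attacked by Rh7; g3: attacked by Qg5; g4: attacked by Qg5; h4: attacked by Qg5.
Legal moves for White: none.
In check with no legal moves → checkmate.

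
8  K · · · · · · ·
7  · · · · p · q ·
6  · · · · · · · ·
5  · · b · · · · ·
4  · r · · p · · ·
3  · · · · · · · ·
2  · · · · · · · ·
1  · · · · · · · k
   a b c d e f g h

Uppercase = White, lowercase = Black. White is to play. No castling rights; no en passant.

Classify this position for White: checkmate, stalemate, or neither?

White to move; white king on a8.
In check: no.
King squares — a7: attacked by Bc5; b7: attacked by Rb4; b8: attacked by Rb4.
Legal moves for White: none.
Not in check and no legal moves → stalemate.

stalemate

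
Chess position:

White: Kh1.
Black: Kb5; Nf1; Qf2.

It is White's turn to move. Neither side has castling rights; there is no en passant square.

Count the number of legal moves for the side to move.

0

White to move; king on h1.
In check: no.
Legal moves: none.
Count: 0.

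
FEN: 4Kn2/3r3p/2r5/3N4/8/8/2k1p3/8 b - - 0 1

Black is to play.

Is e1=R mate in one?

no

After e1=R: white king on e8; in check: yes, from the black rook on e1.
White has 3 legal replies: Kxf8, Ne7, Ne3+.
In check but a legal move exists → not checkmate.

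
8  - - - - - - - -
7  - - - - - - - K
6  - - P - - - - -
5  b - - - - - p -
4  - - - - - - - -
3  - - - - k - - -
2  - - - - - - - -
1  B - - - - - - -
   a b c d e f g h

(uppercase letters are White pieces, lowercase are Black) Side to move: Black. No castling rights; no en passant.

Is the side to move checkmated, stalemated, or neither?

Black to move; black king on e3.
In check: no.
Legal moves for Black: Bd8, Bc7, Bb6, Bb4, Bc3, Bd2, Be1, Kf4, Ke4, Kf3, Kd3, Kf2, Ke2, Kd2, g4.
Black has 15 legal moves and is not in check → neither.

neither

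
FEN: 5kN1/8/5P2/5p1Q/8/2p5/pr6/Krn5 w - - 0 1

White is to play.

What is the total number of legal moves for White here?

White to move; king on a1.
In check: yes, from the black rook on b1.
Legal moves: none.
Count: 0.

0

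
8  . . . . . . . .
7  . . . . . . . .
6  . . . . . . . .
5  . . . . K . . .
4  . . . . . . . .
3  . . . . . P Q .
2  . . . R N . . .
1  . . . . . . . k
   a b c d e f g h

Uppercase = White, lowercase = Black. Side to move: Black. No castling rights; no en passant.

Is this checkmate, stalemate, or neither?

stalemate

Black to move; black king on h1.
In check: no.
King squares — g1: attacked by Ne2; g2: attacked by Qg3; h2: attacked by Qg3.
Legal moves for Black: none.
Not in check and no legal moves → stalemate.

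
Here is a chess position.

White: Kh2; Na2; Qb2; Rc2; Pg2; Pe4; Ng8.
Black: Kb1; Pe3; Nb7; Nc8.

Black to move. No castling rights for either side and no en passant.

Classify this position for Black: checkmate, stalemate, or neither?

Black to move; black king on b1.
In check: yes, from the white queen on b2.
King squares — a1: attacked by Qb2; c1: attacked by Na2; a2: attacked by Qb2; b2: attacked by Rc2; c2: attacked by Qb2.
Legal moves for Black: none.
In check with no legal moves → checkmate.

checkmate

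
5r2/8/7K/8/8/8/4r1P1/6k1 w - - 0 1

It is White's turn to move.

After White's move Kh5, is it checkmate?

After Kh5: black king on g1; in check: no.
Black is not in check, so this cannot be checkmate.

no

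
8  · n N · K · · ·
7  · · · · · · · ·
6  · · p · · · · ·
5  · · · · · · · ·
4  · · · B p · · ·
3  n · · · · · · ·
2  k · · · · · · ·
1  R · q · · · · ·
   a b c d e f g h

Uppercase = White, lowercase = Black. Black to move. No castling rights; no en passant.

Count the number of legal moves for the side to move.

2

Black to move; king on a2.
In check: yes, from the white rook on a1.
Legal moves: Kb3, Qxa1.
Count: 2.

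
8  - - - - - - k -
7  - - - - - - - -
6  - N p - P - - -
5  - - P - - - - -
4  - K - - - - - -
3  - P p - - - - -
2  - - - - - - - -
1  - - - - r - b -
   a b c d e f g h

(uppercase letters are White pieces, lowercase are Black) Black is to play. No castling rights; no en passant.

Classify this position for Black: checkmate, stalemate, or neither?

neither

Black to move; black king on g8.
In check: no.
Legal moves for Black include: Kh8, Kf8, Kh7, Kg7, Bxc5+, Bd4, Be3, Bh2, Bf2, Rxe6, Re5, Re4+, Re3, Re2, Rf1, Rd1, Rc1, Rb1, ... (list truncated; more exist).
Black has legal moves and is not in check → neither.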